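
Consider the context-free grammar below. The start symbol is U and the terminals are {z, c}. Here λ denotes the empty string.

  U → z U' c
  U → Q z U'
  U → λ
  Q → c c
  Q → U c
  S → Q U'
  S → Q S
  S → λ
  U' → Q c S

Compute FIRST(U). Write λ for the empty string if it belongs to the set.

FIRST(U): from U→z U' c we get {z}; from U→Q z U' we get {c, z}; from U→λ we get {λ}. So FIRST(U) = {λ, c, z}.
FIRST(Q): from Q→c c we get {c}; from Q→U c we get {c, z}. So FIRST(Q) = {c, z}.
FIRST(S): from S→Q U' we get {c, z}; from S→Q S we get {c, z}; from S→λ we get {λ}. So FIRST(S) = {λ, c, z}.
FIRST(U'): from U'→Q c S we get {c, z}. So FIRST(U') = {c, z}.

{λ, c, z}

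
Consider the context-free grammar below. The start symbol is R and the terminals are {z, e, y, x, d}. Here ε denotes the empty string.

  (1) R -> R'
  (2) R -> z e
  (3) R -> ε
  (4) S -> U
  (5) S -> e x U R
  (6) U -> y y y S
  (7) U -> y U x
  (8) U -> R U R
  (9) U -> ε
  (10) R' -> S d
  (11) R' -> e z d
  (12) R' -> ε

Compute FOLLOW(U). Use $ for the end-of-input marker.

{d, e, x, y, z}

FIRST(R) = {ε, d, e, y, z}  (via R')
FIRST(U) = {ε, d, e, y, z}  (via R U R)
FIRST(S) = {ε, d, e, y, z}  (via U)
FIRST(R') = {ε, d, e, y, z}  (via S d)
FOLLOW(R) includes $ since R is the start symbol.
FOLLOW(R): in S->e x U R, the suffix after R is empty, so FOLLOW(R) ⊇ FOLLOW(S) = {d, e, x, y, z}; in U->R U R (occurrence 1), R is followed by U R with FIRST {ε, d, e, y, z}; in U->R U R (occurrence 1), the suffix after R is nullable, so FOLLOW(R) ⊇ FOLLOW(U) = {d, e, x, y, z}; in U->R U R (occurrence 2), the suffix after R is empty, so FOLLOW(R) ⊇ FOLLOW(U) = {d, e, x, y, z}. Thus FOLLOW(R) = {$, d, e, x, y, z}.
FOLLOW(R'): in R->R', the suffix after R' is empty, so FOLLOW(R') ⊇ FOLLOW(R) = {$, d, e, x, y, z}. Thus FOLLOW(R') = {$, d, e, x, y, z}.
FOLLOW(S): in U->y y y S, the suffix after S is empty, so FOLLOW(S) ⊇ FOLLOW(U) = {d, e, x, y, z}; in R'->S d, S is followed by d with FIRST {d}. Thus FOLLOW(S) = {d, e, x, y, z}.
FOLLOW(U): in S->U, the suffix after U is empty, so FOLLOW(U) ⊇ FOLLOW(S) = {d, e, x, y, z}; in S->e x U R, U is followed by R with FIRST {ε, d, e, y, z}; in S->e x U R, the suffix after U is nullable, so FOLLOW(U) ⊇ FOLLOW(S) = {d, e, x, y, z}; in U->y U x, U is followed by x with FIRST {x}; in U->R U R, U is followed by R with FIRST {ε, d, e, y, z}; in U->R U R, the suffix after U is nullable (adds nothing new). Thus FOLLOW(U) = {d, e, x, y, z}.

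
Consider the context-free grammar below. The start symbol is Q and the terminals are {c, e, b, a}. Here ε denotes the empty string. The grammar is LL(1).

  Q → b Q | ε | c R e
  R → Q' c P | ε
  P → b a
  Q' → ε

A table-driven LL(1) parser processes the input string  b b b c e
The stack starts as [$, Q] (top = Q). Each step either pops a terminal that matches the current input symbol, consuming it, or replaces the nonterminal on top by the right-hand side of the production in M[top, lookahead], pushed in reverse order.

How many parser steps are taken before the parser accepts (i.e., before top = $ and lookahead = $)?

step 1: stack=$ Q  input=b b b c e $  — expand Q → b Q
step 2: stack=$ Q b  input=b b b c e $  — match b
step 3: stack=$ Q  input=b b c e $  — expand Q → b Q
step 4: stack=$ Q b  input=b b c e $  — match b
step 5: stack=$ Q  input=b c e $  — expand Q → b Q
step 6: stack=$ Q b  input=b c e $  — match b
step 7: stack=$ Q  input=c e $  — expand Q → c R e
step 8: stack=$ e R c  input=c e $  — match c
step 9: stack=$ e R  input=e $  — expand R → ε
step 10: stack=$ e  input=e $  — match e
Accept reached after 10 steps.

10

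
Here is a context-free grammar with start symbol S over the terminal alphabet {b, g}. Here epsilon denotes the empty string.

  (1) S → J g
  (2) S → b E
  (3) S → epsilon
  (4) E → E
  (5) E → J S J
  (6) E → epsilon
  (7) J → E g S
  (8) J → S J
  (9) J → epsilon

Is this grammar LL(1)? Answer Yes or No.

FIRST(S) = {epsilon, b, g}
FIRST(E) = {epsilon, b, g}
FIRST(J) = {epsilon, b, g}
FOLLOW(S) = {$, b, g}
FOLLOW(E) = {$, b, g}
FOLLOW(J) = {$, b, g}
Cell M[E, $] receives both E → E and E → J S J and E → epsilon — the grammar is not LL(1).

No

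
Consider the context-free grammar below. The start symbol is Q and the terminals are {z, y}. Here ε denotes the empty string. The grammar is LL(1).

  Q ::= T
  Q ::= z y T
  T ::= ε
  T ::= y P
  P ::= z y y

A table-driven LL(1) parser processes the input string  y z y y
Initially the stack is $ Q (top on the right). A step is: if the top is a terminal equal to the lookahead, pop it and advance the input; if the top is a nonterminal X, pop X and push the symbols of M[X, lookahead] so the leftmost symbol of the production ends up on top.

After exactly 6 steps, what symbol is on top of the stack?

y

     Stack    Input      Action
  1  $ Q      y z y y $  expand Q ::= T
  2  $ T      y z y y $  expand T ::= y P
  3  $ P y    y z y y $  match y
  4  $ P      z y y $    expand P ::= z y y
  5  $ y y z  z y y $    match z
  6  $ y y    y y $      match y
Stack after step 6: $ y (top = y).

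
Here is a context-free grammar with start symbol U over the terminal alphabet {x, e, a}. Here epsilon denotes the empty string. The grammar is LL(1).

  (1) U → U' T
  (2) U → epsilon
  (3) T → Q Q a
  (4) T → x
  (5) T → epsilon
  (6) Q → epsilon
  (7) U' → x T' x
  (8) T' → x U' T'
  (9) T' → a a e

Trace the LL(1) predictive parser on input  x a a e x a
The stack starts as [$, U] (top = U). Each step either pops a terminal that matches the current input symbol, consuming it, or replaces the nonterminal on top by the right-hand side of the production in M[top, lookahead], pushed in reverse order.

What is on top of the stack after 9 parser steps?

Q

step 1: stack=$ U  input=x a a e x a $  — expand U → U' T
step 2: stack=$ T U'  input=x a a e x a $  — expand U' → x T' x
step 3: stack=$ T x T' x  input=x a a e x a $  — match x
step 4: stack=$ T x T'  input=a a e x a $  — expand T' → a a e
step 5: stack=$ T x e a a  input=a a e x a $  — match a
step 6: stack=$ T x e a  input=a e x a $  — match a
step 7: stack=$ T x e  input=e x a $  — match e
step 8: stack=$ T x  input=x a $  — match x
step 9: stack=$ T  input=a $  — expand T → Q Q a
Stack after step 9: $ a Q Q (top = Q).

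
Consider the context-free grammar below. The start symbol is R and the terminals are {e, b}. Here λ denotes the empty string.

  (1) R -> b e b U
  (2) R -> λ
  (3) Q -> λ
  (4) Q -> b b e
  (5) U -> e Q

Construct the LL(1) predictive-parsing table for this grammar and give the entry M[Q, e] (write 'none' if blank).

FIRST(R): from R->b e b U we get {b}; from R->λ we get {λ}. So FIRST(R) = {λ, b}.
FIRST(Q): from Q->λ we get {λ}; from Q->b b e we get {b}. So FIRST(Q) = {λ, b}.
FIRST(U): from U->e Q we get {e}. So FIRST(U) = {e}.
FOLLOW(R) includes $ since R is the start symbol.
FOLLOW(U): in R->b e b U, the suffix after U is empty, so FOLLOW(U) ⊇ FOLLOW(R) = {$}. Thus FOLLOW(U) = {$}.
FOLLOW(Q): in U->e Q, the suffix after Q is empty, so FOLLOW(Q) ⊇ FOLLOW(U) = {$}. Thus FOLLOW(Q) = {$}.
For Q -> λ: FIRST(λ) = {λ}, so it goes in M[Q, t] for t ∈ {}; since λ ∈ FIRST, also for every t ∈ FOLLOW(Q) = {$}.
For Q -> b b e: FIRST(b b e) = {b}, so it goes in M[Q, t] for t ∈ {b}.
None of these place a production in M[Q, e].

none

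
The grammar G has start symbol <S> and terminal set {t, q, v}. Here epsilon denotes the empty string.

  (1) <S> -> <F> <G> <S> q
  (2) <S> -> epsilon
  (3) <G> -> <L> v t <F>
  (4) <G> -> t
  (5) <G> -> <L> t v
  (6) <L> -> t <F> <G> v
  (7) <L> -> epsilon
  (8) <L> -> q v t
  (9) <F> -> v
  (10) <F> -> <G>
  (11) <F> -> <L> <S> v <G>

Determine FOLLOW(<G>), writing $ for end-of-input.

FIRST(<L>): from <L>->t <F> <G> v we get {t}; from <L>->epsilon we get {epsilon}; from <L>->q v t we get {q}. So FIRST(<L>) = {epsilon, q, t}.
FIRST(<G>): from <G>-><L> v t <F> we get {q, t, v}; from <G>->t we get {t}; from <G>-><L> t v we get {q, t}. So FIRST(<G>) = {q, t, v}.
FIRST(<S>): from <S>-><F> <G> <S> q we get {q, t, v}; from <S>->epsilon we get {epsilon}. So FIRST(<S>) = {epsilon, q, t, v}.
FIRST(<F>): from <F>->v we get {v}; from <F>-><G> we get {q, t, v}; from <F>-><L> <S> v <G> we get {q, t, v}. So FIRST(<F>) = {q, t, v}.
FOLLOW(<S>) includes $ since <S> is the start symbol.
FOLLOW(<S>): in <S>-><F> <G> <S> q, <S> is followed by q with FIRST {q}; in <F>-><L> <S> v <G>, <S> is followed by v <G> with FIRST {v}. Thus FOLLOW(<S>) = {$, q, v}.
FOLLOW(<L>): in <G>-><L> v t <F>, <L> is followed by v t <F> with FIRST {v}; in <G>-><L> t v, <L> is followed by t v with FIRST {t}; in <F>-><L> <S> v <G>, <L> is followed by <S> v <G> with FIRST {q, t, v}. Thus FOLLOW(<L>) = {q, t, v}.
FOLLOW(<G>): in <S>-><F> <G> <S> q, <G> is followed by <S> q with FIRST {q, t, v}; in <L>->t <F> <G> v, <G> is followed by v with FIRST {v}; in <F>-><G>, the suffix after <G> is empty, so FOLLOW(<G>) ⊇ FOLLOW(<F>) = {q, t, v}; in <F>-><L> <S> v <G>, the suffix after <G> is empty, so FOLLOW(<G>) ⊇ FOLLOW(<F>) = {q, t, v}. Thus FOLLOW(<G>) = {q, t, v}.
FOLLOW(<F>): in <S>-><F> <G> <S> q, <F> is followed by <G> <S> q with FIRST {q, t, v}; in <G>-><L> v t <F>, the suffix after <F> is empty, so FOLLOW(<F>) ⊇ FOLLOW(<G>) = {q, t, v}; in <L>->t <F> <G> v, <F> is followed by <G> v with FIRST {q, t, v}. Thus FOLLOW(<F>) = {q, t, v}.

{q, t, v}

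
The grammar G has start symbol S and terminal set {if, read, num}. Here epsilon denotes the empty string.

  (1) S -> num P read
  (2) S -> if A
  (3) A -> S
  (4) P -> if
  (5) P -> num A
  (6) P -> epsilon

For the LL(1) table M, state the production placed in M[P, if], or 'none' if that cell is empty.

P -> if

FIRST(S) = {if, num}
FIRST(P) = {epsilon, if, num}
FIRST(A) = {if, num}  (via S)
FOLLOW(S) includes $ since S is the start symbol.
FOLLOW(P): in S->num P read, P is followed by read with FIRST {read}. Thus FOLLOW(P) = {read}.
For P -> if: FIRST(if) = {if}, so it goes in M[P, t] for t ∈ {if}.
For P -> num A: FIRST(num A) = {num}, so it goes in M[P, t] for t ∈ {num}.
For P -> epsilon: FIRST(epsilon) = {epsilon}, so it goes in M[P, t] for t ∈ {}; since epsilon ∈ FIRST, also for every t ∈ FOLLOW(P) = {read}.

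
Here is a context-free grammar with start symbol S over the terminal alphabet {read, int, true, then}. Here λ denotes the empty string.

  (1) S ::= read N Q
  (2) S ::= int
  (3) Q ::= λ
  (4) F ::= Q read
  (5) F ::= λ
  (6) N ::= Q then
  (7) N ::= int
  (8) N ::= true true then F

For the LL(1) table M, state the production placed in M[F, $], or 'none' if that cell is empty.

FIRST(S): from S::=read N Q we get {read}; from S::=int we get {int}. So FIRST(S) = {int, read}.
FIRST(Q): from Q::=λ we get {λ}. So FIRST(Q) = {λ}.
FIRST(F): from F::=Q read we get {read}; from F::=λ we get {λ}. So FIRST(F) = {λ, read}.
FIRST(N): from N::=Q then we get {then}; from N::=int we get {int}; from N::=true true then F we get {true}. So FIRST(N) = {int, then, true}.
FOLLOW(S) includes $ since S is the start symbol.
FOLLOW(N): in S::=read N Q, N is followed by Q with FIRST {λ}; in S::=read N Q, the suffix after N is nullable, so FOLLOW(N) ⊇ FOLLOW(S) = {$}. Thus FOLLOW(N) = {$}.
FOLLOW(F): in N::=true true then F, the suffix after F is empty, so FOLLOW(F) ⊇ FOLLOW(N) = {$}. Thus FOLLOW(F) = {$}.
For F ::= Q read: FIRST(Q read) = {read}, so it goes in M[F, t] for t ∈ {read}.
For F ::= λ: FIRST(λ) = {λ}, so it goes in M[F, t] for t ∈ {}; since λ ∈ FIRST, also for every t ∈ FOLLOW(F) = {$}.

F ::= λ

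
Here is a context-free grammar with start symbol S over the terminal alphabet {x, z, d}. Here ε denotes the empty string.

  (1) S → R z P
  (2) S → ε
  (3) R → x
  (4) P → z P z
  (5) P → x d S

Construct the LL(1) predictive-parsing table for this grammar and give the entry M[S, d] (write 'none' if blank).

FIRST(R) = {x}
FIRST(P) = {x, z}
FIRST(S) = {ε, x}  (via R z P)
FOLLOW(S) includes $ since S is the start symbol.
FOLLOW(S): in P→x d S, the suffix after S is empty, so FOLLOW(S) ⊇ FOLLOW(P) = {$, z}. Thus FOLLOW(S) = {$, z}.
FOLLOW(P): in S→R z P, the suffix after P is empty, so FOLLOW(P) ⊇ FOLLOW(S) = {$, z}; in P→z P z, P is followed by z with FIRST {z}. Thus FOLLOW(P) = {$, z}.
For S → R z P: FIRST(R z P) = {x}, so it goes in M[S, t] for t ∈ {x}.
For S → ε: FIRST(ε) = {ε}, so it goes in M[S, t] for t ∈ {}; since ε ∈ FIRST, also for every t ∈ FOLLOW(S) = {$, z}.
None of these place a production in M[S, d].

none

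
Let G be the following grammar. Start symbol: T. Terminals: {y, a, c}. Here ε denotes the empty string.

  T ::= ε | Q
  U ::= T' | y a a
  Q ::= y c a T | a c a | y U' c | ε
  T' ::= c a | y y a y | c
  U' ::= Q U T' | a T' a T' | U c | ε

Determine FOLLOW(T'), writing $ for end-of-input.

FIRST(Q): from Q::=y c a T we get {y}; from Q::=a c a we get {a}; from Q::=y U' c we get {y}; from Q::=ε we get {ε}. So FIRST(Q) = {ε, a, y}.
FIRST(T'): from T'::=c a we get {c}; from T'::=y y a y we get {y}; from T'::=c we get {c}. So FIRST(T') = {c, y}.
FIRST(T): from T::=ε we get {ε}; from T::=Q we get {ε, a, y}. So FIRST(T) = {ε, a, y}.
FIRST(U): from U::=T' we get {c, y}; from U::=y a a we get {y}. So FIRST(U) = {c, y}.
FIRST(U'): from U'::=Q U T' we get {a, c, y}; from U'::=a T' a T' we get {a}; from U'::=U c we get {c, y}; from U'::=ε we get {ε}. So FIRST(U') = {ε, a, c, y}.
FOLLOW(T) includes $ since T is the start symbol.
FOLLOW(U): in U'::=Q U T', U is followed by T' with FIRST {c, y}; in U'::=U c, U is followed by c with FIRST {c}. Thus FOLLOW(U) = {c, y}.
FOLLOW(U'): in Q::=y U' c, U' is followed by c with FIRST {c}. Thus FOLLOW(U') = {c}.
FOLLOW(T'): in U::=T', the suffix after T' is empty, so FOLLOW(T') ⊇ FOLLOW(U) = {c, y}; in U'::=Q U T', the suffix after T' is empty, so FOLLOW(T') ⊇ FOLLOW(U') = {c}; in U'::=a T' a T' (occurrence 1), T' is followed by a T' with FIRST {a}; in U'::=a T' a T' (occurrence 2), the suffix after T' is empty, so FOLLOW(T') ⊇ FOLLOW(U') = {c}. Thus FOLLOW(T') = {a, c, y}.
FOLLOW(T): in Q::=y c a T, the suffix after T is empty, so FOLLOW(T) ⊇ FOLLOW(Q) = {$, c, y}. Thus FOLLOW(T) = {$, c, y}.
FOLLOW(Q): in T::=Q, the suffix after Q is empty, so FOLLOW(Q) ⊇ FOLLOW(T) = {$, c, y}; in U'::=Q U T', Q is followed by U T' with FIRST {c, y}. Thus FOLLOW(Q) = {$, c, y}.

{a, c, y}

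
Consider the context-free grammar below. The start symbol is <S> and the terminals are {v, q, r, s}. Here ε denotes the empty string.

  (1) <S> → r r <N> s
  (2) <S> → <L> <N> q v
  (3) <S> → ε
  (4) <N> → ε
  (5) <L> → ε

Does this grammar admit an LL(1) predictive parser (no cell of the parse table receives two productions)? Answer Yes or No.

Yes

FIRST(<S>) = {ε, q, r}
FIRST(<N>) = {ε}
FIRST(<L>) = {ε}
FOLLOW(<S>) = {$}
FOLLOW(<N>) = {q, s}
FOLLOW(<L>) = {q}
Each cell of M receives at most one production.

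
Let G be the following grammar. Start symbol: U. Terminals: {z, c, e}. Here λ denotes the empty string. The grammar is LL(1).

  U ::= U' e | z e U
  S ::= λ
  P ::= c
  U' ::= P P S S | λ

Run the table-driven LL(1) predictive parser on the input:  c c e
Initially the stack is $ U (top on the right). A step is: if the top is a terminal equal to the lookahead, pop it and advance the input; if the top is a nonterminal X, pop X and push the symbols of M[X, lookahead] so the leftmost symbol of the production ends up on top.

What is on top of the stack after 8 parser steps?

e

     Stack        Input    Action
  1  $ U          c c e $  expand U ::= U' e
  2  $ e U'       c c e $  expand U' ::= P P S S
  3  $ e S S P P  c c e $  expand P ::= c
  4  $ e S S P c  c c e $  match c
  5  $ e S S P    c e $    expand P ::= c
  6  $ e S S c    c e $    match c
  7  $ e S S      e $      expand S ::= λ
  8  $ e S        e $      expand S ::= λ
Stack after step 8: $ e (top = e).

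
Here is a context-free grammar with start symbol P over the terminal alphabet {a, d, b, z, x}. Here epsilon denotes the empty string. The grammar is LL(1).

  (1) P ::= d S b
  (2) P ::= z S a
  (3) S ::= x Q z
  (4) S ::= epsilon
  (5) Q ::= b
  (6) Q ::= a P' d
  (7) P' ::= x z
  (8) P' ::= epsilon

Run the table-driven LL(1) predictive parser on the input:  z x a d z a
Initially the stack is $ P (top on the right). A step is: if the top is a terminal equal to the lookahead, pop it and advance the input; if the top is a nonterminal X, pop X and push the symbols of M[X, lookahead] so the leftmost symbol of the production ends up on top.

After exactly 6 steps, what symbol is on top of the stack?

P'

step 1: stack=$ P  input=z x a d z a $  — expand P ::= z S a
step 2: stack=$ a S z  input=z x a d z a $  — match z
step 3: stack=$ a S  input=x a d z a $  — expand S ::= x Q z
step 4: stack=$ a z Q x  input=x a d z a $  — match x
step 5: stack=$ a z Q  input=a d z a $  — expand Q ::= a P' d
step 6: stack=$ a z d P' a  input=a d z a $  — match a
Stack after step 6: $ a z d P' (top = P').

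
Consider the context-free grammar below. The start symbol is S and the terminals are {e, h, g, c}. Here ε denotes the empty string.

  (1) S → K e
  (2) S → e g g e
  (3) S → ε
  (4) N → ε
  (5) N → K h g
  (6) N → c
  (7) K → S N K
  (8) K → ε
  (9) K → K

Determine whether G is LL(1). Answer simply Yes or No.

FIRST(S) = {ε, c, e, h}
FIRST(N) = {ε, c, e, h}
FIRST(K) = {ε, c, e, h}
FOLLOW(S) = {$, c, e, h}
FOLLOW(N) = {c, e, h}
FOLLOW(K) = {e, h}
Cell M[K, c] receives both K → S N K and K → K — the grammar is not LL(1).

No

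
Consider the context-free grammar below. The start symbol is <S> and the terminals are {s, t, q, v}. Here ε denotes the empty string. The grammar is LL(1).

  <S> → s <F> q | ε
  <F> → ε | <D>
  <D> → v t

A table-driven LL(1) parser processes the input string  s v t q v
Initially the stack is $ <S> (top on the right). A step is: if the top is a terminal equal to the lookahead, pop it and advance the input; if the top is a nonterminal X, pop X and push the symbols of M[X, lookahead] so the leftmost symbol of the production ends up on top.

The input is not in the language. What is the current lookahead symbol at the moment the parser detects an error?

step 1: stack=$ <S>  input=s v t q v $  — expand <S> → s <F> q
step 2: stack=$ q <F> s  input=s v t q v $  — match s
step 3: stack=$ q <F>  input=v t q v $  — expand <F> → <D>
step 4: stack=$ q <D>  input=v t q v $  — expand <D> → v t
step 5: stack=$ q t v  input=v t q v $  — match v
step 6: stack=$ q t  input=t q v $  — match t
step 7: stack=$ q  input=q v $  — match q
step 8: stack=$  input=v $  — error: stack empty but input remains

v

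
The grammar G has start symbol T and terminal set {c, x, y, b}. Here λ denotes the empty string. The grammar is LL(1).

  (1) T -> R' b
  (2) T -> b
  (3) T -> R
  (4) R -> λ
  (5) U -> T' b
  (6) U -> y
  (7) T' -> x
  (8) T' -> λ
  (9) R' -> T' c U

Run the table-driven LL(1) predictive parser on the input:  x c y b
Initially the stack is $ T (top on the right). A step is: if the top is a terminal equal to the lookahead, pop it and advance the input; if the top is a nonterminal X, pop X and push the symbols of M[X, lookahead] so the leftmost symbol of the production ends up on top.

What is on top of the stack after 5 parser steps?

U

     Stack       Input      Action
  1  $ T         x c y b $  expand T -> R' b
  2  $ b R'      x c y b $  expand R' -> T' c U
  3  $ b U c T'  x c y b $  expand T' -> x
  4  $ b U c x   x c y b $  match x
  5  $ b U c     c y b $    match c
Stack after step 5: $ b U (top = U).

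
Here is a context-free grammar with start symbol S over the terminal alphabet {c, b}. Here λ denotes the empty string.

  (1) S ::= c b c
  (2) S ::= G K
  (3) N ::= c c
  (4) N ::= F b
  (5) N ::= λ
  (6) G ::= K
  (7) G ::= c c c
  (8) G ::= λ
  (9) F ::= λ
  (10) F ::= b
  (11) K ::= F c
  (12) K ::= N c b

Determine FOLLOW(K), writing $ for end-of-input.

FIRST(F) = {λ, b}
FIRST(N) = {λ, b, c}  (via F b)
FIRST(K) = {b, c}  (via F c, N c b)
FIRST(G) = {λ, b, c}  (via K)
FIRST(S) = {b, c}  (via G K)
FOLLOW(S) includes $ since S is the start symbol.
FOLLOW(S): S appears on no right-hand side. Thus FOLLOW(S) = {$}.
FOLLOW(N): in K::=N c b, N is followed by c b with FIRST {c}. Thus FOLLOW(N) = {c}.
FOLLOW(G): in S::=G K, G is followed by K with FIRST {b, c}. Thus FOLLOW(G) = {b, c}.
FOLLOW(F): in N::=F b, F is followed by b with FIRST {b}; in K::=F c, F is followed by c with FIRST {c}. Thus FOLLOW(F) = {b, c}.
FOLLOW(K): in S::=G K, the suffix after K is empty, so FOLLOW(K) ⊇ FOLLOW(S) = {$}; in G::=K, the suffix after K is empty, so FOLLOW(K) ⊇ FOLLOW(G) = {b, c}. Thus FOLLOW(K) = {$, b, c}.

{$, b, c}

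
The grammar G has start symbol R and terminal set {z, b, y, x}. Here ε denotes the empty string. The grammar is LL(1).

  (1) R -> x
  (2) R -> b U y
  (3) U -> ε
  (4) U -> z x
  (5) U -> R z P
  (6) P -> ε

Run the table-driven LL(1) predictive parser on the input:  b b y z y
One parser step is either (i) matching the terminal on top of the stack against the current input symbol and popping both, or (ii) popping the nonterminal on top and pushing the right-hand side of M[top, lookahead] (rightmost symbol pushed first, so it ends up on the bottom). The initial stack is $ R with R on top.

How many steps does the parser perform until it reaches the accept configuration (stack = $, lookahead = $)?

10

step 1: stack=$ R  input=b b y z y $  — expand R -> b U y
step 2: stack=$ y U b  input=b b y z y $  — match b
step 3: stack=$ y U  input=b y z y $  — expand U -> R z P
step 4: stack=$ y P z R  input=b y z y $  — expand R -> b U y
step 5: stack=$ y P z y U b  input=b y z y $  — match b
step 6: stack=$ y P z y U  input=y z y $  — expand U -> ε
step 7: stack=$ y P z y  input=y z y $  — match y
step 8: stack=$ y P z  input=z y $  — match z
step 9: stack=$ y P  input=y $  — expand P -> ε
step 10: stack=$ y  input=y $  — match y
Accept reached after 10 steps.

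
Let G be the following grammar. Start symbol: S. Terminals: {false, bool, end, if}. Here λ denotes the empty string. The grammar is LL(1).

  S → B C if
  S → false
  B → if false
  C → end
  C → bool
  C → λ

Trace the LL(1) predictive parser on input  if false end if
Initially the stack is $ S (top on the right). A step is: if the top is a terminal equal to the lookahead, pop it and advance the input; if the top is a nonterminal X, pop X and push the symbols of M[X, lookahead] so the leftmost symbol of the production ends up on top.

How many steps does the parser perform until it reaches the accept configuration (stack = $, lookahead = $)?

7

     Stack            Input              Action
  1  $ S              if false end if $  expand S → B C if
  2  $ if C B         if false end if $  expand B → if false
  3  $ if C false if  if false end if $  match if
  4  $ if C false     false end if $     match false
  5  $ if C           end if $           expand C → end
  6  $ if end         end if $           match end
  7  $ if             if $               match if
Accept reached after 7 steps.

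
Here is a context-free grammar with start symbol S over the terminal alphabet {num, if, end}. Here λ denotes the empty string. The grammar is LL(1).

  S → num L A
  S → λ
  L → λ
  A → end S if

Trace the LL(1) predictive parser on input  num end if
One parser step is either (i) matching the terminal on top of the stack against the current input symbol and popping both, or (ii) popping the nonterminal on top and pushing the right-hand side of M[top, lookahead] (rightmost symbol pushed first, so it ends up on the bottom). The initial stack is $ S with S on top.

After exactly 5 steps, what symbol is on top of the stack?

S

step 1: stack=$ S  input=num end if $  — expand S → num L A
step 2: stack=$ A L num  input=num end if $  — match num
step 3: stack=$ A L  input=end if $  — expand L → λ
step 4: stack=$ A  input=end if $  — expand A → end S if
step 5: stack=$ if S end  input=end if $  — match end
Stack after step 5: $ if S (top = S).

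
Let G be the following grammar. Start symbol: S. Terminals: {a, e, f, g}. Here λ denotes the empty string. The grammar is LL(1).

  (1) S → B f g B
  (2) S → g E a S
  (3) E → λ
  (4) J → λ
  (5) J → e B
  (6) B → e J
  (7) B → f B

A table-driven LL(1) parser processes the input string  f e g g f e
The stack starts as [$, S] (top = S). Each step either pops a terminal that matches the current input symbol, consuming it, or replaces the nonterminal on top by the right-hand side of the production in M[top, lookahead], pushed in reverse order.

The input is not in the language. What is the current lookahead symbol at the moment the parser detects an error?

     Stack        Input          Action
  1  $ S          f e g g f e $  expand S → B f g B
  2  $ B g f B    f e g g f e $  expand B → f B
  3  $ B g f B f  f e g g f e $  match f
  4  $ B g f B    e g g f e $    expand B → e J
  5  $ B g f J e  e g g f e $    match e
  6  $ B g f J    g g f e $      error: M[J, g] is empty

g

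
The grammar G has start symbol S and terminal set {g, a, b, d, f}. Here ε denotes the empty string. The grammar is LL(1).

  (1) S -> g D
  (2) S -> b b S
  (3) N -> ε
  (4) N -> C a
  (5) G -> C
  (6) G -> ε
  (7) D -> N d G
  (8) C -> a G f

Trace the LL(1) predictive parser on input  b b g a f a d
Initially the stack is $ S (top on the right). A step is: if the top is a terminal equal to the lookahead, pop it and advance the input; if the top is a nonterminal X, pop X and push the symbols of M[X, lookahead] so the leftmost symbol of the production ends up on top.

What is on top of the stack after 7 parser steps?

     Stack    Input            Action
  1  $ S      b b g a f a d $  expand S -> b b S
  2  $ S b b  b b g a f a d $  match b
  3  $ S b    b g a f a d $    match b
  4  $ S      g a f a d $      expand S -> g D
  5  $ D g    g a f a d $      match g
  6  $ D      a f a d $        expand D -> N d G
  7  $ G d N  a f a d $        expand N -> C a
Stack after step 7: $ G d a C (top = C).

C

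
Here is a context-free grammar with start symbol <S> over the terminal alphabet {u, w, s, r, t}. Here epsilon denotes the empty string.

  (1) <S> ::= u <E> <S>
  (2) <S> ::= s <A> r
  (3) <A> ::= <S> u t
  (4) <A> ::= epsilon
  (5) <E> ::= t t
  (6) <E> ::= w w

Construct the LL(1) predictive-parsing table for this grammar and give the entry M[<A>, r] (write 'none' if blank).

FIRST(<S>): from <S>::=u <E> <S> we get {u}; from <S>::=s <A> r we get {s}. So FIRST(<S>) = {s, u}.
FIRST(<E>): from <E>::=t t we get {t}; from <E>::=w w we get {w}. So FIRST(<E>) = {t, w}.
FIRST(<A>): from <A>::=<S> u t we get {s, u}; from <A>::=epsilon we get {epsilon}. So FIRST(<A>) = {epsilon, s, u}.
FOLLOW(<S>) includes $ since <S> is the start symbol.
FOLLOW(<A>): in <S>::=s <A> r, <A> is followed by r with FIRST {r}. Thus FOLLOW(<A>) = {r}.
For <A> ::= <S> u t: FIRST(<S> u t) = {s, u}, so it goes in M[<A>, t] for t ∈ {s, u}.
For <A> ::= epsilon: FIRST(epsilon) = {epsilon}, so it goes in M[<A>, t] for t ∈ {}; since epsilon ∈ FIRST, also for every t ∈ FOLLOW(<A>) = {r}.

<A> ::= epsilon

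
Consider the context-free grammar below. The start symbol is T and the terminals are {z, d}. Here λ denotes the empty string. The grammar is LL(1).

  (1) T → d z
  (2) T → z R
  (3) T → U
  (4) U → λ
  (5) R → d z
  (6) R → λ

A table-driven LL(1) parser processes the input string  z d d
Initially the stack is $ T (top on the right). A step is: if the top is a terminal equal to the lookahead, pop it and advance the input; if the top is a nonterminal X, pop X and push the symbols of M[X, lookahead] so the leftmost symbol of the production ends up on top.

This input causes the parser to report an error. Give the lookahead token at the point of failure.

d

step 1: stack=$ T  input=z d d $  — expand T → z R
step 2: stack=$ R z  input=z d d $  — match z
step 3: stack=$ R  input=d d $  — expand R → d z
step 4: stack=$ z d  input=d d $  — match d
step 5: stack=$ z  input=d $  — error: top is terminal z but lookahead is d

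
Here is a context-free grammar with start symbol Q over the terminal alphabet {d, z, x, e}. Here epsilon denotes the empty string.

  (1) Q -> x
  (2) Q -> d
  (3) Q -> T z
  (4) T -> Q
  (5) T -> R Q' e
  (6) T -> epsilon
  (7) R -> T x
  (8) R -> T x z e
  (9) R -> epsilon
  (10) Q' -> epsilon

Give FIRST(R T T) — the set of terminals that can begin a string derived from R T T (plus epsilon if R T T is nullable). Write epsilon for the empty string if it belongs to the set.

FIRST(Q'): from Q'->epsilon we get {epsilon}. So FIRST(Q') = {epsilon}.
FIRST(Q): from Q->x we get {x}; from Q->d we get {d}; from Q->T z we get {d, e, x, z}. So FIRST(Q) = {d, e, x, z}.
FIRST(T): from T->Q we get {d, e, x, z}; from T->R Q' e we get {d, e, x, z}; from T->epsilon we get {epsilon}. So FIRST(T) = {epsilon, d, e, x, z}.
FIRST(R): from R->T x we get {d, e, x, z}; from R->T x z e we get {d, e, x, z}; from R->epsilon we get {epsilon}. So FIRST(R) = {epsilon, d, e, x, z}.
FIRST(R T T): take FIRST of each symbol in turn, carrying on past any symbol whose FIRST contains epsilon; result {epsilon, d, e, x, z}.

{epsilon, d, e, x, z}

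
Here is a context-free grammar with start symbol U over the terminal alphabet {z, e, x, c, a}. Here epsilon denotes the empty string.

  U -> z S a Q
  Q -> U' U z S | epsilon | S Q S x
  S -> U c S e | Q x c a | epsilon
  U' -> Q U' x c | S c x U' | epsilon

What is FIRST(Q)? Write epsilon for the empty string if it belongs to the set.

{epsilon, c, x, z}

FIRST(U) = {z}
FIRST(Q) = {epsilon, c, x, z}  (via U' U z S, S Q S x)
FIRST(S) = {epsilon, c, x, z}  (via U c S e, Q x c a)
FIRST(U') = {epsilon, c, x, z}  (via Q U' x c, S c x U')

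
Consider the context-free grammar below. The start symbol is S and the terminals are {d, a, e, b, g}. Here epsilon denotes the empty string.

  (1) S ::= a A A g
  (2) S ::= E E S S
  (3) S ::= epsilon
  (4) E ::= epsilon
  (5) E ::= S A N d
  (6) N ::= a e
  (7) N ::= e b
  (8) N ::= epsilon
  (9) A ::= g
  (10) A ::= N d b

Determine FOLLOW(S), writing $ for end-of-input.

FIRST(N) = {epsilon, a, e}
FIRST(A) = {a, d, e, g}  (via N d b)
FIRST(S) = {epsilon, a, d, e, g}  (via E E S S)
FIRST(E) = {epsilon, a, d, e, g}  (via S A N d)
FOLLOW(S) includes $ since S is the start symbol.
FOLLOW(S): in S::=E E S S (occurrence 1), S is followed by S with FIRST {epsilon, a, d, e, g}; in S::=E E S S (occurrence 1), the suffix after S is nullable (adds nothing new); in S::=E E S S (occurrence 2), the suffix after S is empty (adds nothing new); in E::=S A N d, S is followed by A N d with FIRST {a, d, e, g}. Thus FOLLOW(S) = {$, a, d, e, g}.
FOLLOW(E): in S::=E E S S (occurrence 1), E is followed by E S S with FIRST {epsilon, a, d, e, g}; in S::=E E S S (occurrence 1), the suffix after E is nullable, so FOLLOW(E) ⊇ FOLLOW(S) = {$, a, d, e, g}; in S::=E E S S (occurrence 2), E is followed by S S with FIRST {epsilon, a, d, e, g}; in S::=E E S S (occurrence 2), the suffix after E is nullable, so FOLLOW(E) ⊇ FOLLOW(S) = {$, a, d, e, g}. Thus FOLLOW(E) = {$, a, d, e, g}.
FOLLOW(N): in E::=S A N d, N is followed by d with FIRST {d}; in A::=N d b, N is followed by d b with FIRST {d}. Thus FOLLOW(N) = {d}.
FOLLOW(A): in S::=a A A g (occurrence 1), A is followed by A g with FIRST {a, d, e, g}; in S::=a A A g (occurrence 2), A is followed by g with FIRST {g}; in E::=S A N d, A is followed by N d with FIRST {a, d, e}. Thus FOLLOW(A) = {a, d, e, g}.

{$, a, d, e, g}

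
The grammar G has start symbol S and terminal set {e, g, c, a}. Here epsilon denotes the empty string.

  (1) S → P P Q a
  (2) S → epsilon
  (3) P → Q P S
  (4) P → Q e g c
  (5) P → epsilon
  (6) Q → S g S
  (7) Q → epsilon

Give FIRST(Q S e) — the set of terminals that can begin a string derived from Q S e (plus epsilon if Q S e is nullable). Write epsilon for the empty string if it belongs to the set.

{a, e, g}

FIRST(S): from S→P P Q a we get {a, e, g}; from S→epsilon we get {epsilon}. So FIRST(S) = {epsilon, a, e, g}.
FIRST(Q): from Q→S g S we get {a, e, g}; from Q→epsilon we get {epsilon}. So FIRST(Q) = {epsilon, a, e, g}.
FIRST(P): from P→Q P S we get {epsilon, a, e, g}; from P→Q e g c we get {a, e, g}; from P→epsilon we get {epsilon}. So FIRST(P) = {epsilon, a, e, g}.
FIRST(Q S e): take FIRST of each symbol in turn, carrying on past any symbol whose FIRST contains epsilon; result {a, e, g}.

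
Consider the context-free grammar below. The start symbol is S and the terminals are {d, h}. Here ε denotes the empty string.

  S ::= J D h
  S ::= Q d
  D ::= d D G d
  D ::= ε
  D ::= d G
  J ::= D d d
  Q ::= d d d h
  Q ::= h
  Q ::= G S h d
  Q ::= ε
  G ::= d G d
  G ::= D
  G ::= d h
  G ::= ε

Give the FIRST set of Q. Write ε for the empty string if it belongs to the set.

{ε, d, h}

FIRST(D) = {ε, d}
FIRST(J) = {d}  (via D d d)
FIRST(G) = {ε, d}  (via D)
FIRST(S) = {d, h}  (via J D h, Q d)
FIRST(Q) = {ε, d, h}  (via G S h d)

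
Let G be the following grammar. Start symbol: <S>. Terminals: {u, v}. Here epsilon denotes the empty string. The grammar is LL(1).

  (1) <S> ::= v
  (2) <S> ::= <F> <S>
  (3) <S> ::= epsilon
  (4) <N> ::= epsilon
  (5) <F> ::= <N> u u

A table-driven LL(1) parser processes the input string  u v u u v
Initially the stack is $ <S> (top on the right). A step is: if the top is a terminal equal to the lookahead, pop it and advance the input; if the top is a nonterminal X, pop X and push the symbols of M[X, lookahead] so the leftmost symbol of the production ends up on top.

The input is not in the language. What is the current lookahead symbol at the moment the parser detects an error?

v

step 1: stack=$ <S>  input=u v u u v $  — expand <S> ::= <F> <S>
step 2: stack=$ <S> <F>  input=u v u u v $  — expand <F> ::= <N> u u
step 3: stack=$ <S> u u <N>  input=u v u u v $  — expand <N> ::= epsilon
step 4: stack=$ <S> u u  input=u v u u v $  — match u
step 5: stack=$ <S> u  input=v u u v $  — error: top is terminal u but lookahead is v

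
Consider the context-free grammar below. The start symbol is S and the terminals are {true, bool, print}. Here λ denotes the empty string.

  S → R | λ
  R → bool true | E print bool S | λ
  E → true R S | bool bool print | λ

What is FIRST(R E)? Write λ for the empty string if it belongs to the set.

{λ, bool, print, true}

FIRST(E) = {λ, bool, true}
FIRST(R) = {λ, bool, print, true}  (via E print bool S)
FIRST(S) = {λ, bool, print, true}  (via R)
FIRST(R E): take FIRST of each symbol in turn, carrying on past any symbol whose FIRST contains λ; result {λ, bool, print, true}.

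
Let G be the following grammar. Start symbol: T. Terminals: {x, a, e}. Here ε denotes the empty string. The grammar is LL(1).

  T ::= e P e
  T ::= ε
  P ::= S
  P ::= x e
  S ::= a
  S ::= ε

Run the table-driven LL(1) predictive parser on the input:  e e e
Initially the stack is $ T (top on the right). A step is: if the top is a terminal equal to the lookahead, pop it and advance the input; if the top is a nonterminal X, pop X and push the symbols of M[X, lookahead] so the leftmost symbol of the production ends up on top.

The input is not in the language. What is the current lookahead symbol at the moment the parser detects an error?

step 1: stack=$ T  input=e e e $  — expand T ::= e P e
step 2: stack=$ e P e  input=e e e $  — match e
step 3: stack=$ e P  input=e e $  — expand P ::= S
step 4: stack=$ e S  input=e e $  — expand S ::= ε
step 5: stack=$ e  input=e e $  — match e
step 6: stack=$  input=e $  — error: stack empty but input remains

e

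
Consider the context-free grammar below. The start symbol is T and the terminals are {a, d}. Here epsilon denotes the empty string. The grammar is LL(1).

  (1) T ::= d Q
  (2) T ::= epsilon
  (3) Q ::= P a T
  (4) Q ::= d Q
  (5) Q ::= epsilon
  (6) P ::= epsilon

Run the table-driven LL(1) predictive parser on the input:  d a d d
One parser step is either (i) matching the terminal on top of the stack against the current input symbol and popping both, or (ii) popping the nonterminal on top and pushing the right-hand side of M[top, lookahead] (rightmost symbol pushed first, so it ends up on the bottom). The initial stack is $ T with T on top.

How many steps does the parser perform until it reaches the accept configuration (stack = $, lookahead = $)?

step 1: stack=$ T  input=d a d d $  — expand T ::= d Q
step 2: stack=$ Q d  input=d a d d $  — match d
step 3: stack=$ Q  input=a d d $  — expand Q ::= P a T
step 4: stack=$ T a P  input=a d d $  — expand P ::= epsilon
step 5: stack=$ T a  input=a d d $  — match a
step 6: stack=$ T  input=d d $  — expand T ::= d Q
step 7: stack=$ Q d  input=d d $  — match d
step 8: stack=$ Q  input=d $  — expand Q ::= d Q
step 9: stack=$ Q d  input=d $  — match d
step 10: stack=$ Q  input=$  — expand Q ::= epsilon
Accept reached after 10 steps.

10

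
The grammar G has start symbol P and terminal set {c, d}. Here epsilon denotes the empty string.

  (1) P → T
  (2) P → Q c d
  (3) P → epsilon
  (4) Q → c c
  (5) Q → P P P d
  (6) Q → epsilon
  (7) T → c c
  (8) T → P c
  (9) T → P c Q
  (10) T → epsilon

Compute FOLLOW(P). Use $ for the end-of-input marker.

FIRST(P) = {epsilon, c, d}  (via T, Q c d)
FIRST(Q) = {epsilon, c, d}  (via P P P d)
FIRST(T) = {epsilon, c, d}  (via P c, P c Q)
FOLLOW(P) includes $ since P is the start symbol.
FOLLOW(P): in Q→P P P d (occurrence 1), P is followed by P P d with FIRST {c, d}; in Q→P P P d (occurrence 2), P is followed by P d with FIRST {c, d}; in Q→P P P d (occurrence 3), P is followed by d with FIRST {d}; in T→P c, P is followed by c with FIRST {c}; in T→P c Q, P is followed by c Q with FIRST {c}. Thus FOLLOW(P) = {$, c, d}.
FOLLOW(T): in P→T, the suffix after T is empty, so FOLLOW(T) ⊇ FOLLOW(P) = {$, c, d}. Thus FOLLOW(T) = {$, c, d}.
FOLLOW(Q): in P→Q c d, Q is followed by c d with FIRST {c}; in T→P c Q, the suffix after Q is empty, so FOLLOW(Q) ⊇ FOLLOW(T) = {$, c, d}. Thus FOLLOW(Q) = {$, c, d}.

{$, c, d}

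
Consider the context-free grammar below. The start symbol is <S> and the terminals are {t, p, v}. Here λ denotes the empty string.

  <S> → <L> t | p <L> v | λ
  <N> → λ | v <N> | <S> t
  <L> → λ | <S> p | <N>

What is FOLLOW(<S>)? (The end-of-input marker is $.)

{$, p, t}

FIRST(<S>): from <S>→<L> t we get {p, t, v}; from <S>→p <L> v we get {p}; from <S>→λ we get {λ}. So FIRST(<S>) = {λ, p, t, v}.
FIRST(<N>): from <N>→λ we get {λ}; from <N>→v <N> we get {v}; from <N>→<S> t we get {p, t, v}. So FIRST(<N>) = {λ, p, t, v}.
FIRST(<L>): from <L>→λ we get {λ}; from <L>→<S> p we get {p, t, v}; from <L>→<N> we get {λ, p, t, v}. So FIRST(<L>) = {λ, p, t, v}.
FOLLOW(<S>) includes $ since <S> is the start symbol.
FOLLOW(<S>): in <N>→<S> t, <S> is followed by t with FIRST {t}; in <L>→<S> p, <S> is followed by p with FIRST {p}. Thus FOLLOW(<S>) = {$, p, t}.
FOLLOW(<L>): in <S>→<L> t, <L> is followed by t with FIRST {t}; in <S>→p <L> v, <L> is followed by v with FIRST {v}. Thus FOLLOW(<L>) = {t, v}.
FOLLOW(<N>): in <N>→v <N>, the suffix after <N> is empty (adds nothing new); in <L>→<N>, the suffix after <N> is empty, so FOLLOW(<N>) ⊇ FOLLOW(<L>) = {t, v}. Thus FOLLOW(<N>) = {t, v}.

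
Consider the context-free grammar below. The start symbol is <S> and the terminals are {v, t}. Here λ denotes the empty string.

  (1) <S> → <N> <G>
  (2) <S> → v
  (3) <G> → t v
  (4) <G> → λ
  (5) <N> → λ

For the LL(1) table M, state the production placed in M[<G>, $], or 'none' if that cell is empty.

<G> → λ

FIRST(<G>) = {λ, t}
FIRST(<N>) = {λ}
FIRST(<S>) = {λ, t, v}  (via <N> <G>)
FOLLOW(<S>) includes $ since <S> is the start symbol.
FOLLOW(<S>): <S> appears on no right-hand side. Thus FOLLOW(<S>) = {$}.
FOLLOW(<G>): in <S>→<N> <G>, the suffix after <G> is empty, so FOLLOW(<G>) ⊇ FOLLOW(<S>) = {$}. Thus FOLLOW(<G>) = {$}.
For <G> → t v: FIRST(t v) = {t}, so it goes in M[<G>, t] for t ∈ {t}.
For <G> → λ: FIRST(λ) = {λ}, so it goes in M[<G>, t] for t ∈ {}; since λ ∈ FIRST, also for every t ∈ FOLLOW(<G>) = {$}.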